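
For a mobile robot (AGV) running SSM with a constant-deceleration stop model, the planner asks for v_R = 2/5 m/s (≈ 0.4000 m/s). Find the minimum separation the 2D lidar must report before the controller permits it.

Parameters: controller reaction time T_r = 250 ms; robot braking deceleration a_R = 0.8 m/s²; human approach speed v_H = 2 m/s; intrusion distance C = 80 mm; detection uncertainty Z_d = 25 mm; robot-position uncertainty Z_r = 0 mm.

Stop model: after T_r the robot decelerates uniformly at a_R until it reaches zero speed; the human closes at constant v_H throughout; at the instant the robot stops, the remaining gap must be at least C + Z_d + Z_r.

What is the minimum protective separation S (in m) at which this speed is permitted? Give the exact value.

braking lasts T_s = (2/5)/(4/5) = 0.5000 s
robot covers v_R·T_r = 0.4000·0.2500 = 0.1000 m before braking
robot covers 0.4000·0.5000 − ½·0.8000·0.5000² = 0.1000 m while stopping
human over T_r+T_s: 2.0000·(0.2500+0.5000) = 1.5000 m
margins: 0.0800+0.0250+0.0000 = 0.1050 m
S_min ≈ 0.1000+0.1000+1.5000+0.1050  ⇒  S_min = 361/200 m

S_min = 361/200 m = 1.8050 m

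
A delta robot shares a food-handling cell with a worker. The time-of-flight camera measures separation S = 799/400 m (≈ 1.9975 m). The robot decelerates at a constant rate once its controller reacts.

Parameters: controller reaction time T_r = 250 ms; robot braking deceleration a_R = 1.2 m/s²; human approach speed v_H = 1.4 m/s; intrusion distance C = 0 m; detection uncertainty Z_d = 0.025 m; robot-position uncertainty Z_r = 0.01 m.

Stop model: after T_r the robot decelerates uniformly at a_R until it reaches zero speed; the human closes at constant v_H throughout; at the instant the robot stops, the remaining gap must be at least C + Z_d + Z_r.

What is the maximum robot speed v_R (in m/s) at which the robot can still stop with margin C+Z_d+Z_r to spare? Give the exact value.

at the boundary: (5/12)·v² + (17/12)·v + (-129/80) = 0
  disc = (17/12)² − 4·(5/12)·(-129/80) = 169/36 ; √disc = 13/6
  v_R = (−(17/12) + 13/6) / (2·(5/12)) = 9/10 m/s
check:
T_s = v_R/a_R = (9/10)/(6/5) = 0.7500 s
robot in T_r: 0.9000·0.2500 = 0.2250 m
robot covers 0.9000·0.7500 − ½·1.2000·0.7500² = 0.3375 m while stopping
person approaches 1.4000·(0.2500+0.7500) = 1.4000 m
margins: 0.0000+0.0250+0.0100 = 0.0350 m
sum ≈ 0.2250+0.3375+1.4000+0.0350 ≈ 1.9975 m = S ✓

v_R_max = 9/10 m/s = 0.9000 m/s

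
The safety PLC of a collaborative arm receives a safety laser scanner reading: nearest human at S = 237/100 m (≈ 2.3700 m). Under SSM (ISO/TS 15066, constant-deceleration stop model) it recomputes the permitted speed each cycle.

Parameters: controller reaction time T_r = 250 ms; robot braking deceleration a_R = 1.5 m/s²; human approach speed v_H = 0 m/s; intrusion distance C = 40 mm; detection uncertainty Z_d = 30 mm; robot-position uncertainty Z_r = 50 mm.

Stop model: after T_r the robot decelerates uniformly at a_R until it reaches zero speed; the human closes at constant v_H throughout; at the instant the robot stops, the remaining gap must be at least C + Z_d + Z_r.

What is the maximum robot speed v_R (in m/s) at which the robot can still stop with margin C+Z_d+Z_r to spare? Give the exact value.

at the boundary: (1/3)·v² + (1/4)·v + (-9/4) = 0
  disc = (1/4)² − 4·(1/3)·(-9/4) = 49/16 ; √disc = 7/4
  v_R = (−(1/4) + 7/4) / (2·(1/3)) = 9/4 m/s
check:
stop time T_s = (9/4)/(3/2) = 1.5000 s
robot in T_r: 2.2500·0.2500 = 0.5625 m
robot under decel: 2.2500²/(2·1.5000) = 1.6875 m
human closes 0.0000·1.7500 = 0.0000 m
C+Z_d+Z_r = 0.0400+0.0300+0.0500 = 0.1200 m
sum ≈ 0.5625+1.6875+0.0000+0.1200 ≈ 2.3700 m = S ✓

v_R_max = 9/4 m/s = 2.2500 m/s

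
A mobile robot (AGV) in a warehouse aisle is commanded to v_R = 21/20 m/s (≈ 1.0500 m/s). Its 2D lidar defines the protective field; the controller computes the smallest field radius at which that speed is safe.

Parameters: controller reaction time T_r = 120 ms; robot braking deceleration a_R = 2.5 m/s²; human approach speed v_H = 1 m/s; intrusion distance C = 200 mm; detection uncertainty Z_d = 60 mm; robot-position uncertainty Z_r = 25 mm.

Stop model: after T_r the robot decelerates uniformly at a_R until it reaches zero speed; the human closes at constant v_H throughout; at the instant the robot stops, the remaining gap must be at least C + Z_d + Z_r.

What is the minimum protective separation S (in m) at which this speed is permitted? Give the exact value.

S_min = 2343/2000 m = 1.1715 m

stop time T_s = (21/20)/(5/2) = 0.4200 s
reaction-phase robot travel = 1.0500·0.1200 = 0.1260 m
robot covers 1.0500·0.4200 − ½·2.5000·0.4200² = 0.2205 m while stopping
human over T_r+T_s: 1.0000·(0.1200+0.4200) = 0.5400 m
residual clearance needed = 0.2000+0.0600+0.0250 = 0.2850 m
S_min ≈ 0.1260+0.2205+0.5400+0.2850  ⇒  S_min = 2343/2000 m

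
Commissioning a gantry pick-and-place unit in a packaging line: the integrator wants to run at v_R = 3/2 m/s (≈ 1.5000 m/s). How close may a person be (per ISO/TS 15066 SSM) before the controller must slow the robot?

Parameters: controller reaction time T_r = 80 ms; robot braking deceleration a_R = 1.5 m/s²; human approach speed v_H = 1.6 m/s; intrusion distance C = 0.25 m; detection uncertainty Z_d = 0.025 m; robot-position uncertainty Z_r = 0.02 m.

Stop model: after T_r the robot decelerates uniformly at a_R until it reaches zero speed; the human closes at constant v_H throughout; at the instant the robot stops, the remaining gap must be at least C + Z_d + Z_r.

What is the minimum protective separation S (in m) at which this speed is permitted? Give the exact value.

S_min = 2893/1000 m = 2.8930 m

braking lasts T_s = (3/2)/(3/2) = 1.0000 s
robot covers v_R·T_r = 1.5000·0.0800 = 0.1200 m before braking
robot under decel: 1.5000²/(2·1.5000) = 0.7500 m
human over T_r+T_s: 1.6000·(0.0800+1.0000) = 1.7280 m
residual clearance needed = 0.2500+0.0250+0.0200 = 0.2950 m
S_min ≈ 0.1200+0.7500+1.7280+0.2950  ⇒  S_min = 2893/1000 m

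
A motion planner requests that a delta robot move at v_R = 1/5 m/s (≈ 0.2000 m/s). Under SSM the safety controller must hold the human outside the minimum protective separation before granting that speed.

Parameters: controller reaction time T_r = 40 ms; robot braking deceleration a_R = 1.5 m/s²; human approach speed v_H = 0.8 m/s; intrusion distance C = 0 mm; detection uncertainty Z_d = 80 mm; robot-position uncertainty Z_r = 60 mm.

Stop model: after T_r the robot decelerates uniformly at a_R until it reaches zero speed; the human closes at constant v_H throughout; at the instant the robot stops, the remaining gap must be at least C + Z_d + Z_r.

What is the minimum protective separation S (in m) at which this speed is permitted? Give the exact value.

S_min = 3/10 m = 0.3000 m

stop time T_s = (1/5)/(3/2) = 0.1333 s
robot covers v_R·T_r = 0.2000·0.0400 = 0.0080 m before braking
robot covers 0.2000·0.1333 − ½·1.5000·0.1333² = 0.0133 m while stopping
human closes 0.8000·0.1733 = 0.1387 m
C+Z_d+Z_r = 0.0000+0.0800+0.0600 = 0.1400 m
S_min ≈ 0.0080+0.0133+0.1387+0.1400  ⇒  S_min = 3/10 m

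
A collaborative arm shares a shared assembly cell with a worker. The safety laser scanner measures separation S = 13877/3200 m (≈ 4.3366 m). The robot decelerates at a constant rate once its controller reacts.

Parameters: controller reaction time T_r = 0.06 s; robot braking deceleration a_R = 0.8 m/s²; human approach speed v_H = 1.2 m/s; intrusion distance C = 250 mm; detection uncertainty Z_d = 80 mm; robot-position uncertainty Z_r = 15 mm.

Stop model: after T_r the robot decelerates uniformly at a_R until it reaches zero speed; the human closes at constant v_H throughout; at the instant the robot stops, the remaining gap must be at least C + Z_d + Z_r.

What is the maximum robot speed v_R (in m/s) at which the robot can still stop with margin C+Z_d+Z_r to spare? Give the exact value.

v_R_max = 31/20 m/s = 1.5500 m/s

at the boundary: (5/8)·v² + (39/25)·v + (-62713/16000) = 0
  disc = (39/25)² − 4·(5/8)·(-62713/16000) = 1957201/160000 ; √disc = 1399/400
  v_R = (−(39/25) + 1399/400) / (2·(5/8)) = 31/20 m/s
check:
stop time T_s = (31/20)/(4/5) = 1.9375 s
robot in T_r: 1.5500·0.0600 = 0.0930 m
robot under decel: 1.5500²/(2·0.8000) = 1.5016 m
human over T_r+T_s: 1.2000·(0.0600+1.9375) = 2.3970 m
residual clearance needed = 0.2500+0.0800+0.0150 = 0.3450 m
sum ≈ 0.0930+1.5016+2.3970+0.3450 ≈ 4.3366 m = S ✓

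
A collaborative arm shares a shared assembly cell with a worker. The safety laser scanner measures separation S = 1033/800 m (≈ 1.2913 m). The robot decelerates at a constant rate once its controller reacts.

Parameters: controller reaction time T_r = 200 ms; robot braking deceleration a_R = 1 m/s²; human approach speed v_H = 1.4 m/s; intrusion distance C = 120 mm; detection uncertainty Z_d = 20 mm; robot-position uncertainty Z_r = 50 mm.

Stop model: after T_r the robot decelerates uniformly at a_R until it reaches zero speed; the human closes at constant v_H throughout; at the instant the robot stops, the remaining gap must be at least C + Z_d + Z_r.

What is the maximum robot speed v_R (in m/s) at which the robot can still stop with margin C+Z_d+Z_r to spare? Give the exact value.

v_R_max = 9/20 m/s = 0.4500 m/s

quadratic (1/2)·v² + (8/5)·v + (-657/800) = 0
  disc = (8/5)² − 4·(1/2)·(-657/800) = 1681/400 ; √disc = 41/20
  v_R = (−(8/5) + 41/20) / (2·(1/2)) = 9/20 m/s
check:
braking lasts T_s = (9/20)/1 = 0.4500 s
reaction-phase robot travel = 0.4500·0.2000 = 0.0900 m
robot under decel: 0.4500²/(2·1.0000) = 0.1013 m
human closes 1.4000·0.6500 = 0.9100 m
margins: 0.1200+0.0200+0.0500 = 0.1900 m
sum ≈ 0.0900+0.1013+0.9100+0.1900 ≈ 1.2913 m = S ✓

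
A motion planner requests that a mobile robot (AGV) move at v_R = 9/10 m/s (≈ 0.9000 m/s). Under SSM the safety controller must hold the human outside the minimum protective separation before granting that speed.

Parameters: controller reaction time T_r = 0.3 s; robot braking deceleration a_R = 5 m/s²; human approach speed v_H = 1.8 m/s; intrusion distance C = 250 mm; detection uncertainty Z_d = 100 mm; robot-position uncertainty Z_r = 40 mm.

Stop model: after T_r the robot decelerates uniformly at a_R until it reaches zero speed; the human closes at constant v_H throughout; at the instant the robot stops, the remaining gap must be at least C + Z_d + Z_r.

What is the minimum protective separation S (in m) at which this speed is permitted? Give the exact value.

S_min = 321/200 m = 1.6050 m

stop time T_s = (9/10)/5 = 0.1800 s
robot covers v_R·T_r = 0.9000·0.3000 = 0.2700 m before braking
braking distance = 0.9000²/(2·5.0000) = 0.0810 m
person approaches 1.8000·(0.3000+0.1800) = 0.8640 m
residual clearance needed = 0.2500+0.1000+0.0400 = 0.3900 m
S_min ≈ 0.2700+0.0810+0.8640+0.3900  ⇒  S_min = 321/200 m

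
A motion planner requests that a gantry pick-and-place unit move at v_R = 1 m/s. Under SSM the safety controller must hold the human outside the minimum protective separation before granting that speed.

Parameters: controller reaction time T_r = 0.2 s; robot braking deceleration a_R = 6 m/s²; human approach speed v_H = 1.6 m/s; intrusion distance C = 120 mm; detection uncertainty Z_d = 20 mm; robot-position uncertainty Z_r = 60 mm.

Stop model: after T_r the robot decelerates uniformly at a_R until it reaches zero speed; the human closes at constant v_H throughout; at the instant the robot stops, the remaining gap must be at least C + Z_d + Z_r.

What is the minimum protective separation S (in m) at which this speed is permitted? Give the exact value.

braking lasts T_s = 1/6 = 0.1667 s
robot covers v_R·T_r = 1.0000·0.2000 = 0.2000 m before braking
robot under decel: 1.0000²/(2·6.0000) = 0.0833 m
person approaches 1.6000·(0.2000+0.1667) = 0.5867 m
residual clearance needed = 0.1200+0.0200+0.0600 = 0.2000 m
S_min ≈ 0.2000+0.0833+0.5867+0.2000  ⇒  S_min = 107/100 m

S_min = 107/100 m = 1.0700 m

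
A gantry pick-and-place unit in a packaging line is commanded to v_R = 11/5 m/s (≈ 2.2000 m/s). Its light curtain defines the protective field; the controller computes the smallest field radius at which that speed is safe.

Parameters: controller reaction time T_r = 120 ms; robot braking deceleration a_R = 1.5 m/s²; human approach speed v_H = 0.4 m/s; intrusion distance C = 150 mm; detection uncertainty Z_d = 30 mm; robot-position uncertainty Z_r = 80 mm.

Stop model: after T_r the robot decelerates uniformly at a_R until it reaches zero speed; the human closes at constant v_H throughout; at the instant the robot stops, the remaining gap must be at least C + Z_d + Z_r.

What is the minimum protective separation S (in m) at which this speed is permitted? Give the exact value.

S_min = 693/250 m = 2.7720 m

braking lasts T_s = (11/5)/(3/2) = 1.4667 s
reaction-phase robot travel = 2.2000·0.1200 = 0.2640 m
robot under decel: 2.2000²/(2·1.5000) = 1.6133 m
person approaches 0.4000·(0.1200+1.4667) = 0.6347 m
margins: 0.1500+0.0300+0.0800 = 0.2600 m
S_min ≈ 0.2640+1.6133+0.6347+0.2600  ⇒  S_min = 693/250 m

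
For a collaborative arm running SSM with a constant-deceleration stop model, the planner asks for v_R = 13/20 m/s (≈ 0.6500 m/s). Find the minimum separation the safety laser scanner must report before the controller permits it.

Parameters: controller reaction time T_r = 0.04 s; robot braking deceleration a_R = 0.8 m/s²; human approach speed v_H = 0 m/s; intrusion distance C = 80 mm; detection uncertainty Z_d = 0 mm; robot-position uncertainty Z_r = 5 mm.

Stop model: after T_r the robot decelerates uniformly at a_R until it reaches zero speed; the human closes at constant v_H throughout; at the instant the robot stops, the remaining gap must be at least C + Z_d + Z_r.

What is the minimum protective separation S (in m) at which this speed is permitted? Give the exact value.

stop time T_s = (13/20)/(4/5) = 0.8125 s
robot covers v_R·T_r = 0.6500·0.0400 = 0.0260 m before braking
robot under decel: 0.6500²/(2·0.8000) = 0.2641 m
person approaches 0.0000·(0.0400+0.8125) = 0.0000 m
C+Z_d+Z_r = 0.0800+0.0000+0.0050 = 0.0850 m
S_min ≈ 0.0260+0.2641+0.0000+0.0850  ⇒  S_min = 6001/16000 m

S_min = 6001/16000 m = 0.3751 m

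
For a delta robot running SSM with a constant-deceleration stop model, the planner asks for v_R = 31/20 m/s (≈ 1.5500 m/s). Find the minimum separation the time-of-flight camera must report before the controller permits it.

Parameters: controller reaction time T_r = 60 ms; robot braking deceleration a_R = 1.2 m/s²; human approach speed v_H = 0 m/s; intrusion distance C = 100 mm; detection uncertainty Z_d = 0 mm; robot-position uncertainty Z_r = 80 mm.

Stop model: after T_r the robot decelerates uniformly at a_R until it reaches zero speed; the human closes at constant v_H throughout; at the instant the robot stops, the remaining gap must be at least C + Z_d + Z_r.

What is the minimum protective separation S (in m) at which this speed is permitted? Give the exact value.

S_min = 30577/24000 m = 1.2740 m

braking lasts T_s = (31/20)/(6/5) = 1.2917 s
reaction-phase robot travel = 1.5500·0.0600 = 0.0930 m
robot under decel: 1.5500²/(2·1.2000) = 1.0010 m
human over T_r+T_s: 0.0000·(0.0600+1.2917) = 0.0000 m
residual clearance needed = 0.1000+0.0000+0.0800 = 0.1800 m
S_min ≈ 0.0930+1.0010+0.0000+0.1800  ⇒  S_min = 30577/24000 m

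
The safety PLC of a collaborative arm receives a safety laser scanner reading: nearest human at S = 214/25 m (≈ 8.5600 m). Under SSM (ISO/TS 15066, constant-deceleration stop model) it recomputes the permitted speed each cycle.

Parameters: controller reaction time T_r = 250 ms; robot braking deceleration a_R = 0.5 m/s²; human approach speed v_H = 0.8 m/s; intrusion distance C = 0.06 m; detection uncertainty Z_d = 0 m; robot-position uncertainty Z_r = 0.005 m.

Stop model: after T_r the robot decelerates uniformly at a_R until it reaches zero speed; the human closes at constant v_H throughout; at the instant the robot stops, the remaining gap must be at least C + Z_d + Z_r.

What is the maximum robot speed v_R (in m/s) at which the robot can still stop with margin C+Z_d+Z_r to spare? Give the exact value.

collect terms ⇒ (1)·v_R² + (37/20)·v_R + (-1659/200) = 0
  disc = (37/20)² − 4·(1)·(-1659/200) = 14641/400 ; √disc = 121/20
  v_R = (−(37/20) + 121/20) / (2·(1)) = 21/10 m/s
check:
stop time T_s = (21/10)/(1/2) = 4.2000 s
reaction-phase robot travel = 2.1000·0.2500 = 0.5250 m
braking distance = 2.1000²/(2·0.5000) = 4.4100 m
human over T_r+T_s: 0.8000·(0.2500+4.2000) = 3.5600 m
margins: 0.0600+0.0000+0.0050 = 0.0650 m
sum ≈ 0.5250+4.4100+3.5600+0.0650 ≈ 8.5600 m = S ✓

v_R_max = 21/10 m/s = 2.1000 m/s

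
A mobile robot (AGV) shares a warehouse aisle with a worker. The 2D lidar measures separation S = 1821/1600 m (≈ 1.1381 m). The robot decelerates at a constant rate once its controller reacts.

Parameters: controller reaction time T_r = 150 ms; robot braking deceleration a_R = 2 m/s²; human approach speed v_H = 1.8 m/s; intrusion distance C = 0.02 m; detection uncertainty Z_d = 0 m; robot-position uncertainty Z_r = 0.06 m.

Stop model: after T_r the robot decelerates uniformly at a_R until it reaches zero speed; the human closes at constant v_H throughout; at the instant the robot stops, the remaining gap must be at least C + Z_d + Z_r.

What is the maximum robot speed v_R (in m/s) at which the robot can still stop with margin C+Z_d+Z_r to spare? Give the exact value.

collect terms ⇒ (1/4)·v_R² + (21/20)·v_R + (-1261/1600) = 0
  disc = (21/20)² − 4·(1/4)·(-1261/1600) = 121/64 ; √disc = 11/8
  v_R = (−(21/20) + 11/8) / (2·(1/4)) = 13/20 m/s
check:
stop time T_s = (13/20)/2 = 0.3250 s
robot in T_r: 0.6500·0.1500 = 0.0975 m
braking distance = 0.6500²/(2·2.0000) = 0.1056 m
person approaches 1.8000·(0.1500+0.3250) = 0.8550 m
margins: 0.0200+0.0000+0.0600 = 0.0800 m
sum ≈ 0.0975+0.1056+0.8550+0.0800 ≈ 1.1381 m = S ✓

v_R_max = 13/20 m/s = 0.6500 m/s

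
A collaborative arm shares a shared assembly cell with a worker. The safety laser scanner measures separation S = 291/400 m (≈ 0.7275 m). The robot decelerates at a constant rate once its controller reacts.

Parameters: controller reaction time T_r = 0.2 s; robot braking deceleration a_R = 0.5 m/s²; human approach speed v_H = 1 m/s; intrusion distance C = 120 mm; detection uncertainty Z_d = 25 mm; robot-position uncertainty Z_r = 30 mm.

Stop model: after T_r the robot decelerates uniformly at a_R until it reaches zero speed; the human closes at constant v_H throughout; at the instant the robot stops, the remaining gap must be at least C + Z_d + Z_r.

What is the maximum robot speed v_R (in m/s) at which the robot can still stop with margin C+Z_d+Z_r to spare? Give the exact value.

v_R_max = 3/20 m/s = 0.1500 m/s

collect terms ⇒ (1)·v_R² + (11/5)·v_R + (-141/400) = 0
  disc = (11/5)² − 4·(1)·(-141/400) = 25/4 ; √disc = 5/2
  v_R = (−(11/5) + 5/2) / (2·(1)) = 3/20 m/s
check:
braking lasts T_s = (3/20)/(1/2) = 0.3000 s
robot covers v_R·T_r = 0.1500·0.2000 = 0.0300 m before braking
robot covers 0.1500·0.3000 − ½·0.5000·0.3000² = 0.0225 m while stopping
human closes 1.0000·0.5000 = 0.5000 m
C+Z_d+Z_r = 0.1200+0.0250+0.0300 = 0.1750 m
sum ≈ 0.0300+0.0225+0.5000+0.1750 ≈ 0.7275 m = S ✓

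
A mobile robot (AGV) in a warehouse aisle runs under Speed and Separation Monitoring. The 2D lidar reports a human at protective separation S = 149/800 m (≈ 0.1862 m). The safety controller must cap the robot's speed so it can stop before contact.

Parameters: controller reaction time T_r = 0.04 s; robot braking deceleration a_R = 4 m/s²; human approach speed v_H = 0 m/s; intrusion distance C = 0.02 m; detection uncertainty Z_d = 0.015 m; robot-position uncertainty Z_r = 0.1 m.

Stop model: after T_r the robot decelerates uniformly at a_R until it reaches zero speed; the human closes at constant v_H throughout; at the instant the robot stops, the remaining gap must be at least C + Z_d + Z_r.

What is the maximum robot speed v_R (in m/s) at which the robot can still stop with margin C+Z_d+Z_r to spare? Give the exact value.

v_R_max = 1/2 m/s = 0.5000 m/s

collect terms ⇒ (1/8)·v_R² + (1/25)·v_R + (-41/800) = 0
  disc = (1/25)² − 4·(1/8)·(-41/800) = 1089/40000 ; √disc = 33/200
  v_R = (−(1/25) + 33/200) / (2·(1/8)) = 1/2 m/s
check:
braking lasts T_s = (1/2)/4 = 0.1250 s
robot covers v_R·T_r = 0.5000·0.0400 = 0.0200 m before braking
braking distance = 0.5000²/(2·4.0000) = 0.0312 m
human over T_r+T_s: 0.0000·(0.0400+0.1250) = 0.0000 m
C+Z_d+Z_r = 0.0200+0.0150+0.1000 = 0.1350 m
sum ≈ 0.0200+0.0312+0.0000+0.1350 ≈ 0.1862 m = S ✓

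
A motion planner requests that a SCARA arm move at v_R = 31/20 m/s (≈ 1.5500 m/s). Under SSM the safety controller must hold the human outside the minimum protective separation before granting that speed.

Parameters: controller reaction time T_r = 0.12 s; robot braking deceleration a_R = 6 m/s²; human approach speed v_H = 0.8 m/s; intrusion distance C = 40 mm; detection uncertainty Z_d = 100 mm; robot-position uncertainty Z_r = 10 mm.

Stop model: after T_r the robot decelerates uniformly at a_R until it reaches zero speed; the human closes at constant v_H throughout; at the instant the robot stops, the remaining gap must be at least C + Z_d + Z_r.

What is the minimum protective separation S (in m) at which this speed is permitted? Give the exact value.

stop time T_s = (31/20)/6 = 0.2583 s
robot in T_r: 1.5500·0.1200 = 0.1860 m
braking distance = 1.5500²/(2·6.0000) = 0.2002 m
human over T_r+T_s: 0.8000·(0.1200+0.2583) = 0.3027 m
C+Z_d+Z_r = 0.0400+0.1000+0.0100 = 0.1500 m
S_min ≈ 0.1860+0.2002+0.3027+0.1500  ⇒  S_min = 6711/8000 m

S_min = 6711/8000 m = 0.8389 m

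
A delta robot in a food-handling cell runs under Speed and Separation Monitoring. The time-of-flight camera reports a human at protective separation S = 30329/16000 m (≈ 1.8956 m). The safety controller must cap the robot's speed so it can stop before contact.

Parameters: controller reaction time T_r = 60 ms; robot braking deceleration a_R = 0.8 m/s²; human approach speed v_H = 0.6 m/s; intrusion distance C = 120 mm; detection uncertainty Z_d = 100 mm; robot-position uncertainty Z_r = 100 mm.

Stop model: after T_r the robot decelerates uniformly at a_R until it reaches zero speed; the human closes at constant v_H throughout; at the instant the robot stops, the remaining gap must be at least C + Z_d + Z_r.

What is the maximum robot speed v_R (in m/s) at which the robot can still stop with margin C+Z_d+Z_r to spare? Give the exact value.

v_R_max = 21/20 m/s = 1.0500 m/s

collect terms ⇒ (5/8)·v_R² + (81/100)·v_R + (-24633/16000) = 0
  disc = (81/100)² − 4·(5/8)·(-24633/16000) = 720801/160000 ; √disc = 849/400
  v_R = (−(81/100) + 849/400) / (2·(5/8)) = 21/20 m/s
check:
T_s = v_R/a_R = (21/20)/(4/5) = 1.3125 s
robot covers v_R·T_r = 1.0500·0.0600 = 0.0630 m before braking
braking distance = 1.0500²/(2·0.8000) = 0.6891 m
person approaches 0.6000·(0.0600+1.3125) = 0.8235 m
residual clearance needed = 0.1200+0.1000+0.1000 = 0.3200 m
sum ≈ 0.0630+0.6891+0.8235+0.3200 ≈ 1.8956 m = S ✓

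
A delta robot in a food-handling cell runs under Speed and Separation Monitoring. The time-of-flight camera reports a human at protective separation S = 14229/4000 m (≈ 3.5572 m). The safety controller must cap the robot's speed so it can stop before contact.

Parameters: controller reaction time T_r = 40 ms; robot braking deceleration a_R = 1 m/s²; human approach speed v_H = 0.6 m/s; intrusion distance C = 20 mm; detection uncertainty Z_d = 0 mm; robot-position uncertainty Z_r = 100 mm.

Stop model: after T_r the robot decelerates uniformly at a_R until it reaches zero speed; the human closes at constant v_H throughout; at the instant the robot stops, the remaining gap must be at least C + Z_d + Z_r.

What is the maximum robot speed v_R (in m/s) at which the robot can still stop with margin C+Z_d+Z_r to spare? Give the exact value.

v_R_max = 41/20 m/s = 2.0500 m/s

collect terms ⇒ (1/2)·v_R² + (16/25)·v_R + (-13653/4000) = 0
  disc = (16/25)² − 4·(1/2)·(-13653/4000) = 72361/10000 ; √disc = 269/100
  v_R = (−(16/25) + 269/100) / (2·(1/2)) = 41/20 m/s
check:
T_s = v_R/a_R = (41/20)/1 = 2.0500 s
robot covers v_R·T_r = 2.0500·0.0400 = 0.0820 m before braking
braking distance = 2.0500²/(2·1.0000) = 2.1012 m
person approaches 0.6000·(0.0400+2.0500) = 1.2540 m
residual clearance needed = 0.0200+0.0000+0.1000 = 0.1200 m
sum ≈ 0.0820+2.1012+1.2540+0.1200 ≈ 3.5572 m = S ✓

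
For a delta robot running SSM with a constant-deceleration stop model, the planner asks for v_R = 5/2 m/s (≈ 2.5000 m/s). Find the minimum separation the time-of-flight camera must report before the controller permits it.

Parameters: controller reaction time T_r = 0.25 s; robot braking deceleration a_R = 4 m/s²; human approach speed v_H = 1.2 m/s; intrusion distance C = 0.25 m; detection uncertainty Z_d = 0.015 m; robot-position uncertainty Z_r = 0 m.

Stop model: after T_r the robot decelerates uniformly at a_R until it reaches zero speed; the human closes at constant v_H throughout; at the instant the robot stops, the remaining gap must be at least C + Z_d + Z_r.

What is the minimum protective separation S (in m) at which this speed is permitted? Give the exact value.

S_min = 2177/800 m = 2.7212 m

braking lasts T_s = (5/2)/4 = 0.6250 s
robot in T_r: 2.5000·0.2500 = 0.6250 m
braking distance = 2.5000²/(2·4.0000) = 0.7812 m
human closes 1.2000·0.8750 = 1.0500 m
residual clearance needed = 0.2500+0.0150+0.0000 = 0.2650 m
S_min ≈ 0.6250+0.7812+1.0500+0.2650  ⇒  S_min = 2177/800 m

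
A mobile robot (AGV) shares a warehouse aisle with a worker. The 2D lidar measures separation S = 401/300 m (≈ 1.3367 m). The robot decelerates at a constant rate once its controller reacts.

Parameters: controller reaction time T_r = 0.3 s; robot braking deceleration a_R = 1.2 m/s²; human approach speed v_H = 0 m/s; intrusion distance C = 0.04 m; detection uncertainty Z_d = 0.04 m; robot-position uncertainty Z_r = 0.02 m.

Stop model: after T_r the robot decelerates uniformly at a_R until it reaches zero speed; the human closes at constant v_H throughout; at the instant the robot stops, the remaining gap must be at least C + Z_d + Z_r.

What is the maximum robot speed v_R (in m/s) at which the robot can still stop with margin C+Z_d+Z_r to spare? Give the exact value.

collect terms ⇒ (5/12)·v_R² + (3/10)·v_R + (-371/300) = 0
  disc = (3/10)² − 4·(5/12)·(-371/300) = 484/225 ; √disc = 22/15
  v_R = (−(3/10) + 22/15) / (2·(5/12)) = 7/5 m/s
check:
braking lasts T_s = (7/5)/(6/5) = 1.1667 s
robot in T_r: 1.4000·0.3000 = 0.4200 m
braking distance = 1.4000²/(2·1.2000) = 0.8167 m
person approaches 0.0000·(0.3000+1.1667) = 0.0000 m
residual clearance needed = 0.0400+0.0400+0.0200 = 0.1000 m
sum ≈ 0.4200+0.8167+0.0000+0.1000 ≈ 1.3367 m = S ✓

v_R_max = 7/5 m/s = 1.4000 m/s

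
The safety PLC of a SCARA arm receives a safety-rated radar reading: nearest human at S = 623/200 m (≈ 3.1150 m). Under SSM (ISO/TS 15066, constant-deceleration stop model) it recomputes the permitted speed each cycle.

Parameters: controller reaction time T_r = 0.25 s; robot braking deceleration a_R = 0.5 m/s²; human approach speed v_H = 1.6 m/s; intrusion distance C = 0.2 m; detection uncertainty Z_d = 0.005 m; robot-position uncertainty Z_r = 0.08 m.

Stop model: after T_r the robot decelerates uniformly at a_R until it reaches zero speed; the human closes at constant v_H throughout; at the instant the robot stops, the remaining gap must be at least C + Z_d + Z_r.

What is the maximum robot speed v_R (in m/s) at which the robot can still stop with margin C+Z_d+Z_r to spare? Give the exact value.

collect terms ⇒ (1)·v_R² + (69/20)·v_R + (-243/100) = 0
  disc = (69/20)² − 4·(1)·(-243/100) = 8649/400 ; √disc = 93/20
  v_R = (−(69/20) + 93/20) / (2·(1)) = 3/5 m/s
check:
braking lasts T_s = (3/5)/(1/2) = 1.2000 s
robot covers v_R·T_r = 0.6000·0.2500 = 0.1500 m before braking
robot covers 0.6000·1.2000 − ½·0.5000·1.2000² = 0.3600 m while stopping
human over T_r+T_s: 1.6000·(0.2500+1.2000) = 2.3200 m
C+Z_d+Z_r = 0.2000+0.0050+0.0800 = 0.2850 m
sum ≈ 0.1500+0.3600+2.3200+0.2850 ≈ 3.1150 m = S ✓

v_R_max = 3/5 m/s = 0.6000 m/s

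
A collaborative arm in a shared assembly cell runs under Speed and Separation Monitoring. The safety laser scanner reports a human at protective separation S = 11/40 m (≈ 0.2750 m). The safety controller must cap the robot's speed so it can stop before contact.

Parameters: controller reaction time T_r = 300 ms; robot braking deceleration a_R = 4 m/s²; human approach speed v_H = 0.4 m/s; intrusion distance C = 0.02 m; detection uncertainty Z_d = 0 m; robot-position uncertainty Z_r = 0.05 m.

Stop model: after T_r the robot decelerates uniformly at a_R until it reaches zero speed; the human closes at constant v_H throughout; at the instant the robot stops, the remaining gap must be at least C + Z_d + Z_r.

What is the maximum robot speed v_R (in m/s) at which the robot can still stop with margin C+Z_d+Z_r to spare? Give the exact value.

v_R_max = 1/5 m/s = 0.2000 m/s

collect terms ⇒ (1/8)·v_R² + (2/5)·v_R + (-17/200) = 0
  disc = (2/5)² − 4·(1/8)·(-17/200) = 81/400 ; √disc = 9/20
  v_R = (−(2/5) + 9/20) / (2·(1/8)) = 1/5 m/s
check:
T_s = v_R/a_R = (1/5)/4 = 0.0500 s
reaction-phase robot travel = 0.2000·0.3000 = 0.0600 m
braking distance = 0.2000²/(2·4.0000) = 0.0050 m
person approaches 0.4000·(0.3000+0.0500) = 0.1400 m
margins: 0.0200+0.0000+0.0500 = 0.0700 m
sum ≈ 0.0600+0.0050+0.1400+0.0700 ≈ 0.2750 m = S ✓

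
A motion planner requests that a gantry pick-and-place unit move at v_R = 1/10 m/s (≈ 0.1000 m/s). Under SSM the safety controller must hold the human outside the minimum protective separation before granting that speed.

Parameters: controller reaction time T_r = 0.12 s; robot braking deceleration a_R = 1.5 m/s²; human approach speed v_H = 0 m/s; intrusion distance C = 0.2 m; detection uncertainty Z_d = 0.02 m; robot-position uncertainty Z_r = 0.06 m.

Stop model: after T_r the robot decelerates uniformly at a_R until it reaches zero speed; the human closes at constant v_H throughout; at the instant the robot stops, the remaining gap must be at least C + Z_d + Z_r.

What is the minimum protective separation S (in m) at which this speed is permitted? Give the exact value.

S_min = 443/1500 m = 0.2953 m

T_s = v_R/a_R = (1/10)/(3/2) = 0.0667 s
robot in T_r: 0.1000·0.1200 = 0.0120 m
robot under decel: 0.1000²/(2·1.5000) = 0.0033 m
human over T_r+T_s: 0.0000·(0.1200+0.0667) = 0.0000 m
residual clearance needed = 0.2000+0.0200+0.0600 = 0.2800 m
S_min ≈ 0.0120+0.0033+0.0000+0.2800  ⇒  S_min = 443/1500 m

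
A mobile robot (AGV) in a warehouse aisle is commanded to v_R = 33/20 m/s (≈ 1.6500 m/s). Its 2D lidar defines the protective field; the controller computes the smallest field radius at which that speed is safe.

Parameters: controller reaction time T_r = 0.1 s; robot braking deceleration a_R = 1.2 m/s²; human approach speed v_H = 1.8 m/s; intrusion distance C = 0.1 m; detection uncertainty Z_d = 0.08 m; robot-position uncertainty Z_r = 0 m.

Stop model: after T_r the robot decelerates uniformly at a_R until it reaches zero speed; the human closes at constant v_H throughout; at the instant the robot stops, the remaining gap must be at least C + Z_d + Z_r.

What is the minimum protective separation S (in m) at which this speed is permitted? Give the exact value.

S_min = 1323/320 m = 4.1344 m

T_s = v_R/a_R = (33/20)/(6/5) = 1.3750 s
robot covers v_R·T_r = 1.6500·0.1000 = 0.1650 m before braking
robot under decel: 1.6500²/(2·1.2000) = 1.1344 m
human over T_r+T_s: 1.8000·(0.1000+1.3750) = 2.6550 m
C+Z_d+Z_r = 0.1000+0.0800+0.0000 = 0.1800 m
S_min ≈ 0.1650+1.1344+2.6550+0.1800  ⇒  S_min = 1323/320 m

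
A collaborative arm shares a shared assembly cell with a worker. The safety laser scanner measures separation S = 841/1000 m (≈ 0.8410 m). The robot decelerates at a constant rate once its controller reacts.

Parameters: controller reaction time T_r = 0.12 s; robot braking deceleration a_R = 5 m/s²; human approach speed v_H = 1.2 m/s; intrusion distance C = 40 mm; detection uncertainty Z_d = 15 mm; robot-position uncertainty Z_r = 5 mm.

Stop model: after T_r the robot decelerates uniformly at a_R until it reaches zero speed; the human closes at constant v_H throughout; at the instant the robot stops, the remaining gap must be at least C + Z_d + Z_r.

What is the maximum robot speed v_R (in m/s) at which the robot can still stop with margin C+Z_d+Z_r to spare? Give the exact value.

quadratic (1/10)·v² + (9/25)·v + (-637/1000) = 0
  disc = (9/25)² − 4·(1/10)·(-637/1000) = 961/2500 ; √disc = 31/50
  v_R = (−(9/25) + 31/50) / (2·(1/10)) = 13/10 m/s
check:
stop time T_s = (13/10)/5 = 0.2600 s
reaction-phase robot travel = 1.3000·0.1200 = 0.1560 m
robot under decel: 1.3000²/(2·5.0000) = 0.1690 m
human closes 1.2000·0.3800 = 0.4560 m
residual clearance needed = 0.0400+0.0150+0.0050 = 0.0600 m
sum ≈ 0.1560+0.1690+0.4560+0.0600 ≈ 0.8410 m = S ✓

v_R_max = 13/10 m/s = 1.3000 m/s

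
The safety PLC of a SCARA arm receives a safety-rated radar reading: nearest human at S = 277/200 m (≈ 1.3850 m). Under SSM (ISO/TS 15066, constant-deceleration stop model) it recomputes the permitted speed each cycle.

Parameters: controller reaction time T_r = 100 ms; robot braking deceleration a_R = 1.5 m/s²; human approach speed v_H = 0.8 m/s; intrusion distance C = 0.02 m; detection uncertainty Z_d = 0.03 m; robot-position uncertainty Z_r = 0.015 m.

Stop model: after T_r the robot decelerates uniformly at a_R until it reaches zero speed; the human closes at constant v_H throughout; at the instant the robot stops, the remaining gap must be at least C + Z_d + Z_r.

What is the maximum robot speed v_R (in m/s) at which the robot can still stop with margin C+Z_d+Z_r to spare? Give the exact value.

collect terms ⇒ (1/3)·v_R² + (19/30)·v_R + (-31/25) = 0
  disc = (19/30)² − 4·(1/3)·(-31/25) = 1849/900 ; √disc = 43/30
  v_R = (−(19/30) + 43/30) / (2·(1/3)) = 6/5 m/s
check:
braking lasts T_s = (6/5)/(3/2) = 0.8000 s
robot in T_r: 1.2000·0.1000 = 0.1200 m
robot under decel: 1.2000²/(2·1.5000) = 0.4800 m
human closes 0.8000·0.9000 = 0.7200 m
residual clearance needed = 0.0200+0.0300+0.0150 = 0.0650 m
sum ≈ 0.1200+0.4800+0.7200+0.0650 ≈ 1.3850 m = S ✓

v_R_max = 6/5 m/s = 1.2000 m/s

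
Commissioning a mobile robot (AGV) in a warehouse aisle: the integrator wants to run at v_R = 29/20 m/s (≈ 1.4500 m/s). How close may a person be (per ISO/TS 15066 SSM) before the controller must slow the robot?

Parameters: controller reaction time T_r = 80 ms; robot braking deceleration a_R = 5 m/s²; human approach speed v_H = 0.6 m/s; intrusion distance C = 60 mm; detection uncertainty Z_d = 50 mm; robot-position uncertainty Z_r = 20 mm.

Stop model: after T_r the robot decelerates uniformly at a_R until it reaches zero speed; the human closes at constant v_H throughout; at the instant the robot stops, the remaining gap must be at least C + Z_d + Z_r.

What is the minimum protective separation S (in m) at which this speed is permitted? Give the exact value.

braking lasts T_s = (29/20)/5 = 0.2900 s
robot covers v_R·T_r = 1.4500·0.0800 = 0.1160 m before braking
robot covers 1.4500·0.2900 − ½·5.0000·0.2900² = 0.2102 m while stopping
person approaches 0.6000·(0.0800+0.2900) = 0.2220 m
margins: 0.0600+0.0500+0.0200 = 0.1300 m
S_min ≈ 0.1160+0.2102+0.2220+0.1300  ⇒  S_min = 2713/4000 m

S_min = 2713/4000 m = 0.6783 m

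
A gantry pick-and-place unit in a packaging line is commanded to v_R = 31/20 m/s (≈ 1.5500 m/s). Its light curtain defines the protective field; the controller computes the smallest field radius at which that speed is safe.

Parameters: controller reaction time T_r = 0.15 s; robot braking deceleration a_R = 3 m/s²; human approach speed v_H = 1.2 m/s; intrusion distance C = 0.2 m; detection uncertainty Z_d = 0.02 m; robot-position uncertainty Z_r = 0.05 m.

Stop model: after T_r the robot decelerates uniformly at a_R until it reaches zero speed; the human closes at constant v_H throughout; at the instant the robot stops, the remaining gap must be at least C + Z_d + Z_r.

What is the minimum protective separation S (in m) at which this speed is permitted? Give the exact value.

braking lasts T_s = (31/20)/3 = 0.5167 s
robot covers v_R·T_r = 1.5500·0.1500 = 0.2325 m before braking
robot under decel: 1.5500²/(2·3.0000) = 0.4004 m
human over T_r+T_s: 1.2000·(0.1500+0.5167) = 0.8000 m
residual clearance needed = 0.2000+0.0200+0.0500 = 0.2700 m
S_min ≈ 0.2325+0.4004+0.8000+0.2700  ⇒  S_min = 4087/2400 m

S_min = 4087/2400 m = 1.7029 m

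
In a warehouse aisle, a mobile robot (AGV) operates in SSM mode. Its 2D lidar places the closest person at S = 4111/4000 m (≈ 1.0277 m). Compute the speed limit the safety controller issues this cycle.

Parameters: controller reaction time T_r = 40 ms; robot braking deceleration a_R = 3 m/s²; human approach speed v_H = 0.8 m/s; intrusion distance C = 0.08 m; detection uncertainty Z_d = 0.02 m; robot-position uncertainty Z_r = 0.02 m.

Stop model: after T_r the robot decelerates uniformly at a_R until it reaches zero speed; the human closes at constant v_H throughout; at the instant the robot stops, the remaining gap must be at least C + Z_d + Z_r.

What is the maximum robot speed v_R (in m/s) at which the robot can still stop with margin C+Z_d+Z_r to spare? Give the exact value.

quadratic (1/6)·v² + (23/75)·v + (-3503/4000) = 0
  disc = (23/75)² − 4·(1/6)·(-3503/4000) = 61009/90000 ; √disc = 247/300
  v_R = (−(23/75) + 247/300) / (2·(1/6)) = 31/20 m/s
check:
braking lasts T_s = (31/20)/3 = 0.5167 s
robot covers v_R·T_r = 1.5500·0.0400 = 0.0620 m before braking
robot under decel: 1.5500²/(2·3.0000) = 0.4004 m
person approaches 0.8000·(0.0400+0.5167) = 0.4453 m
residual clearance needed = 0.0800+0.0200+0.0200 = 0.1200 m
sum ≈ 0.0620+0.4004+0.4453+0.1200 ≈ 1.0277 m = S ✓

v_R_max = 31/20 m/s = 1.5500 m/s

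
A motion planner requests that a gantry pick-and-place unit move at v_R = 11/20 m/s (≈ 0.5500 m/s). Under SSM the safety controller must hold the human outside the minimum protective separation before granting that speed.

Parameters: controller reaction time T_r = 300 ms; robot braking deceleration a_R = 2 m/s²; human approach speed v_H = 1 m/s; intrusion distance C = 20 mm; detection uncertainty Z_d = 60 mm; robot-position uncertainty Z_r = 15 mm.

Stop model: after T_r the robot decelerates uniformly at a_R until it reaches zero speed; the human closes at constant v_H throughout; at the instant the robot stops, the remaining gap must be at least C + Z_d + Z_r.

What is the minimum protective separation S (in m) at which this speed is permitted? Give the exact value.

braking lasts T_s = (11/20)/2 = 0.2750 s
reaction-phase robot travel = 0.5500·0.3000 = 0.1650 m
braking distance = 0.5500²/(2·2.0000) = 0.0756 m
human closes 1.0000·0.5750 = 0.5750 m
margins: 0.0200+0.0600+0.0150 = 0.0950 m
S_min ≈ 0.1650+0.0756+0.5750+0.0950  ⇒  S_min = 1457/1600 m

S_min = 1457/1600 m = 0.9106 m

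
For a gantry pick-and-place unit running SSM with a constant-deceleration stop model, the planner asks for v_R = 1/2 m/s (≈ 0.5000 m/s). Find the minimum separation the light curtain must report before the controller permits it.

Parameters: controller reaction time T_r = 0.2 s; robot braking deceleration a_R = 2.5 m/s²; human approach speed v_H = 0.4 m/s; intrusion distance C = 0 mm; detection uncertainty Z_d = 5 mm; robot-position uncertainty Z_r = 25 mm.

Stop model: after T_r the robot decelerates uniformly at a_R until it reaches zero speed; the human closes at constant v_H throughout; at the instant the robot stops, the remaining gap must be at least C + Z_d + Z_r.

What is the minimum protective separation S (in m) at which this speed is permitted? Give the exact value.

S_min = 17/50 m = 0.3400 m

braking lasts T_s = (1/2)/(5/2) = 0.2000 s
reaction-phase robot travel = 0.5000·0.2000 = 0.1000 m
robot covers 0.5000·0.2000 − ½·2.5000·0.2000² = 0.0500 m while stopping
human over T_r+T_s: 0.4000·(0.2000+0.2000) = 0.1600 m
margins: 0.0000+0.0050+0.0250 = 0.0300 m
S_min ≈ 0.1000+0.0500+0.1600+0.0300  ⇒  S_min = 17/50 m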